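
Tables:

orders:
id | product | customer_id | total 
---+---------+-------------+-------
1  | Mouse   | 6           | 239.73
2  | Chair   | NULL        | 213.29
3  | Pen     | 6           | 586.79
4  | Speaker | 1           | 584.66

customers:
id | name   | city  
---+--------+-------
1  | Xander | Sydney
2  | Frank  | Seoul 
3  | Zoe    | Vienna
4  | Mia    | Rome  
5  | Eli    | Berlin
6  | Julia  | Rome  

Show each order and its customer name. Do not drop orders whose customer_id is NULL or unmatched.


LEFT JOIN keeps every row from orders (the left table); where customer_id has no match in customers, the customer columns become NULL. Walk through each order:
  - order 1 (Mouse): customer_id=6 -> matches Julia
  - order 2 (Chair): customer_id=NULL, no match -> kept with NULL
  - order 3 (Pen): customer_id=6 -> matches Julia
  - order 4 (Speaker): customer_id=1 -> matches Xander
All 4 rows appear; 1 has NULL customer.

SQL:
SELECT a.product, b.name AS customer
FROM orders a
LEFT JOIN customers b ON a.customer_id = b.id

Result:
product | customer
--------+---------
Mouse   | Julia   
Chair   | NULL    
Pen     | Julia   
Speaker | Xander  


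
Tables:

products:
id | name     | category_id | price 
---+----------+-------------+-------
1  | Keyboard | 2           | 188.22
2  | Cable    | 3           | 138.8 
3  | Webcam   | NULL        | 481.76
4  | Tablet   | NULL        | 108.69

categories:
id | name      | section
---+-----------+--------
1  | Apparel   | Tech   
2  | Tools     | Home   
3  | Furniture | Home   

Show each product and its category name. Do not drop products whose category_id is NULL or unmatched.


LEFT JOIN keeps every row from products (the left table); where category_id has no match in categories, the category columns become NULL. Walk through each product:
  - product 1 (Keyboard): category_id=2 -> matches Tools
  - product 2 (Cable): category_id=3 -> matches Furniture
  - product 3 (Webcam): category_id=NULL, no match -> kept with NULL
  - product 4 (Tablet): category_id=NULL, no match -> kept with NULL
All 4 rows appear; 2 have NULL category.

SQL:
SELECT a.name, b.name AS category
FROM products a
LEFT JOIN categories b ON a.category_id = b.id

Result:
name     | category 
---------+----------
Keyboard | Tools    
Cable    | Furniture
Webcam   | NULL     
Tablet   | NULL     


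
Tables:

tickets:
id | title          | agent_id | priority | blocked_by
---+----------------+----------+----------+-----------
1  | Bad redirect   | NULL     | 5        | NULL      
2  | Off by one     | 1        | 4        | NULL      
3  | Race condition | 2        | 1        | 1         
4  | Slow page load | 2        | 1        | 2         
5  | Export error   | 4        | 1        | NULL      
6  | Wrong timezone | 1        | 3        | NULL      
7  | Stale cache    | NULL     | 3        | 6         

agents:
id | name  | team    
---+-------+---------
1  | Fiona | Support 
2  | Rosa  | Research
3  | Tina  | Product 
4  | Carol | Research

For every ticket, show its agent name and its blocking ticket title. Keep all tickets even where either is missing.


Two LEFT JOINs from the same base table tickets: one to agents via agent_id, one to tickets itself via blocked_by. Both are LEFT so every ticket is preserved.
Match against agents:
  - ticket 1 (Bad redirect): agent_id=NULL, no match -> kept with NULL
  - ticket 2 (Off by one): agent_id=1 -> matches Fiona
  - ticket 3 (Race condition): agent_id=2 -> matches Rosa
  - ticket 4 (Slow page load): agent_id=2 -> matches Rosa
  - ticket 5 (Export error): agent_id=4 -> matches Carol
  - ticket 6 (Wrong timezone): agent_id=1 -> matches Fiona
  - ticket 7 (Stale cache): agent_id=NULL, no match -> kept with NULL
Match against tickets (self):
  - ticket 1 (Bad redirect): blocked_by=NULL -> NULL
  - ticket 2 (Off by one): blocked_by=NULL -> NULL
  - ticket 3 (Race condition): blocked_by=1 -> Bad redirect
  - ticket 4 (Slow page load): blocked_by=2 -> Off by one
  - ticket 5 (Export error): blocked_by=NULL -> NULL
  - ticket 6 (Wrong timezone): blocked_by=NULL -> NULL
  - ticket 7 (Stale cache): blocked_by=6 -> Wrong timezone

SQL:
SELECT a.title, b.name AS agent, c.title AS blocked_by
FROM tickets a
LEFT JOIN agents b ON a.agent_id = b.id
LEFT JOIN tickets c ON a.blocked_by = c.id

Result:
title          | agent | blocked_by    
---------------+-------+---------------
Bad redirect   | NULL  | NULL          
Off by one     | Fiona | NULL          
Race condition | Rosa  | Bad redirect  
Slow page load | Rosa  | Off by one    
Export error   | Carol | NULL          
Wrong timezone | Fiona | NULL          
Stale cache    | NULL  | Wrong timezone


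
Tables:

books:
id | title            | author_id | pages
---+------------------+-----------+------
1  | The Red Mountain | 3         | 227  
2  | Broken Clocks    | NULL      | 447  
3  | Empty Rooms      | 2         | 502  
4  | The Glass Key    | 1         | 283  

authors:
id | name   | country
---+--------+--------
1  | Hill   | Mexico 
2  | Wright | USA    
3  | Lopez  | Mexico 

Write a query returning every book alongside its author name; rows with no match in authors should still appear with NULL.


LEFT JOIN keeps every row from books (the left table); where author_id has no match in authors, the author columns become NULL. Walk through each book:
  - book 1 (The Red Mountain): author_id=3 -> matches Lopez
  - book 2 (Broken Clocks): author_id=NULL, no match -> kept with NULL
  - book 3 (Empty Rooms): author_id=2 -> matches Wright
  - book 4 (The Glass Key): author_id=1 -> matches Hill
All 4 rows appear; 1 has NULL author.

SQL:
SELECT a.title, b.name AS author
FROM books a
LEFT JOIN authors b ON a.author_id = b.id

Result:
title            | author
-----------------+-------
The Red Mountain | Lopez 
Broken Clocks    | NULL  
Empty Rooms      | Wright
The Glass Key    | Hill  


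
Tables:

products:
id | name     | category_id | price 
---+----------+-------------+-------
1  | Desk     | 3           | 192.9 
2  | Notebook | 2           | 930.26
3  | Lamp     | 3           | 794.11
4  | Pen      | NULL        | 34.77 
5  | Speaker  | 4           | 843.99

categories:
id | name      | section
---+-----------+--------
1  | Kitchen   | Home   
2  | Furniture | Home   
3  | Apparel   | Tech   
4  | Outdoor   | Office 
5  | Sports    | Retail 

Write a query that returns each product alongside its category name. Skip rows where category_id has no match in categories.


INNER JOIN keeps only products rows whose category_id matches an id in categories. Walk through each product:
  - product 1 (Desk): category_id=3 -> matches Apparel
  - product 2 (Notebook): category_id=2 -> matches Furniture
  - product 3 (Lamp): category_id=3 -> matches Apparel
  - product 4 (Pen): category_id=NULL, no match -> dropped
  - product 5 (Speaker): category_id=4 -> matches Outdoor
So 1 of 5 rows is dropped.

SQL:
SELECT a.name, b.name AS category
FROM products a
INNER JOIN categories b ON a.category_id = b.id

Result:
name     | category 
---------+----------
Desk     | Apparel  
Notebook | Furniture
Lamp     | Apparel  
Speaker  | Outdoor  


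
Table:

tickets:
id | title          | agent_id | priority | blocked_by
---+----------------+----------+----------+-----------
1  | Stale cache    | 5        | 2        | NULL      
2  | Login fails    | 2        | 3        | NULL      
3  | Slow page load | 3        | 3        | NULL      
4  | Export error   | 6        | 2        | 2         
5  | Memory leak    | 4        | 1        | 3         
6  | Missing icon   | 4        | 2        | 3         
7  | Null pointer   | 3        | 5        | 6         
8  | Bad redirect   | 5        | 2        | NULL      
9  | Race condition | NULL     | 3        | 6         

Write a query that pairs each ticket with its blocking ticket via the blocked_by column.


This is a self-join: tickets is joined to a second copy of itself, matching each row's blocked_by to another row's id. Use LEFT JOIN so rows with blocked_by=NULL are kept.
  - ticket 1 (Stale cache): blocked_by=NULL -> NULL
  - ticket 2 (Login fails): blocked_by=NULL -> NULL
  - ticket 3 (Slow page load): blocked_by=NULL -> NULL
  - ticket 4 (Export error): blocked_by=2 -> Login fails
  - ticket 5 (Memory leak): blocked_by=3 -> Slow page load
  - ticket 6 (Missing icon): blocked_by=3 -> Slow page load
  - ticket 7 (Null pointer): blocked_by=6 -> Missing icon
  - ticket 8 (Bad redirect): blocked_by=NULL -> NULL
  - ticket 9 (Race condition): blocked_by=6 -> Missing icon

SQL:
SELECT a.title AS item, b.title AS blocked_by
FROM tickets a
LEFT JOIN tickets b ON a.blocked_by = b.id

Result:
item           | blocked_by    
---------------+---------------
Stale cache    | NULL          
Login fails    | NULL          
Slow page load | NULL          
Export error   | Login fails   
Memory leak    | Slow page load
Missing icon   | Slow page load
Null pointer   | Missing icon  
Bad redirect   | NULL          
Race condition | Missing icon  


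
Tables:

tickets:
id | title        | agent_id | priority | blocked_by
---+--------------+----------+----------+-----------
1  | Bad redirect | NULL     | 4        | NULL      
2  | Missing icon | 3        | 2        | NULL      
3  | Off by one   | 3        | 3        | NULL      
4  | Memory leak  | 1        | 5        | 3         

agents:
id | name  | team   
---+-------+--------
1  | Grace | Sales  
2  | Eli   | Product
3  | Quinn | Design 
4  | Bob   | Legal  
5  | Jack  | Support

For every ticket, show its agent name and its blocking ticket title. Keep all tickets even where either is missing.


Two LEFT JOINs from the same base table tickets: one to agents via agent_id, one to tickets itself via blocked_by. Both are LEFT so every ticket is preserved.
Match against agents:
  - ticket 1 (Bad redirect): agent_id=NULL, no match -> kept with NULL
  - ticket 2 (Missing icon): agent_id=3 -> matches Quinn
  - ticket 3 (Off by one): agent_id=3 -> matches Quinn
  - ticket 4 (Memory leak): agent_id=1 -> matches Grace
Match against tickets (self):
  - ticket 1 (Bad redirect): blocked_by=NULL -> NULL
  - ticket 2 (Missing icon): blocked_by=NULL -> NULL
  - ticket 3 (Off by one): blocked_by=NULL -> NULL
  - ticket 4 (Memory leak): blocked_by=3 -> Off by one

SQL:
SELECT a.title, b.name AS agent, c.title AS blocked_by
FROM tickets a
LEFT JOIN agents b ON a.agent_id = b.id
LEFT JOIN tickets c ON a.blocked_by = c.id

Result:
title        | agent | blocked_by
-------------+-------+-----------
Bad redirect | NULL  | NULL      
Missing icon | Quinn | NULL      
Off by one   | Quinn | NULL      
Memory leak  | Grace | Off by one


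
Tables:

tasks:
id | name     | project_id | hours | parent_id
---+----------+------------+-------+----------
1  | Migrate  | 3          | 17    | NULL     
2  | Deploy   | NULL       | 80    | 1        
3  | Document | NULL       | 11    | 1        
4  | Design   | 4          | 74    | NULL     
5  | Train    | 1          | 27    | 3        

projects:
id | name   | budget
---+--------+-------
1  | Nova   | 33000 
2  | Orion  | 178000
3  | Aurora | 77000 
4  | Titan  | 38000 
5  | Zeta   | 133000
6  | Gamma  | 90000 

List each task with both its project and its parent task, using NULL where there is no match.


Two LEFT JOINs from the same base table tasks: one to projects via project_id, one to tasks itself via parent_id. Both are LEFT so every task is preserved.
Match against projects:
  - task 1 (Migrate): project_id=3 -> matches Aurora
  - task 2 (Deploy): project_id=NULL, no match -> kept with NULL
  - task 3 (Document): project_id=NULL, no match -> kept with NULL
  - task 4 (Design): project_id=4 -> matches Titan
  - task 5 (Train): project_id=1 -> matches Nova
Match against tasks (self):
  - task 1 (Migrate): parent_id=NULL -> NULL
  - task 2 (Deploy): parent_id=1 -> Migrate
  - task 3 (Document): parent_id=1 -> Migrate
  - task 4 (Design): parent_id=NULL -> NULL
  - task 5 (Train): parent_id=3 -> Document

SQL:
SELECT a.name, b.name AS project, c.name AS parent
FROM tasks a
LEFT JOIN projects b ON a.project_id = b.id
LEFT JOIN tasks c ON a.parent_id = c.id

Result:
name     | project | parent  
---------+---------+---------
Migrate  | Aurora  | NULL    
Deploy   | NULL    | Migrate 
Document | NULL    | Migrate 
Design   | Titan   | NULL    
Train    | Nova    | Document


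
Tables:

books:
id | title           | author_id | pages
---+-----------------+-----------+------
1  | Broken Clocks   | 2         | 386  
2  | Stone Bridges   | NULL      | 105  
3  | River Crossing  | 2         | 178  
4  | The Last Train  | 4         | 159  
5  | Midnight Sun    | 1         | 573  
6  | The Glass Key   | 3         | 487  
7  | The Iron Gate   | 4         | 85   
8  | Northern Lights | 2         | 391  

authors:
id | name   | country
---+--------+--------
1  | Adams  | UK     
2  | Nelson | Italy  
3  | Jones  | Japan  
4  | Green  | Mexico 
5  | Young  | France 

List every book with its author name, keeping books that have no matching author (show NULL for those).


LEFT JOIN keeps every row from books (the left table); where author_id has no match in authors, the author columns become NULL. Walk through each book:
  - book 1 (Broken Clocks): author_id=2 -> matches Nelson
  - book 2 (Stone Bridges): author_id=NULL, no match -> kept with NULL
  - book 3 (River Crossing): author_id=2 -> matches Nelson
  - book 4 (The Last Train): author_id=4 -> matches Green
  - book 5 (Midnight Sun): author_id=1 -> matches Adams
  - book 6 (The Glass Key): author_id=3 -> matches Jones
  - book 7 (The Iron Gate): author_id=4 -> matches Green
  - book 8 (Northern Lights): author_id=2 -> matches Nelson
All 8 rows appear; 1 has NULL author.

SQL:
SELECT a.title, b.name AS author
FROM books a
LEFT JOIN authors b ON a.author_id = b.id

Result:
title           | author
----------------+-------
Broken Clocks   | Nelson
Stone Bridges   | NULL  
River Crossing  | Nelson
The Last Train  | Green 
Midnight Sun    | Adams 
The Glass Key   | Jones 
The Iron Gate   | Green 
Northern Lights | Nelson


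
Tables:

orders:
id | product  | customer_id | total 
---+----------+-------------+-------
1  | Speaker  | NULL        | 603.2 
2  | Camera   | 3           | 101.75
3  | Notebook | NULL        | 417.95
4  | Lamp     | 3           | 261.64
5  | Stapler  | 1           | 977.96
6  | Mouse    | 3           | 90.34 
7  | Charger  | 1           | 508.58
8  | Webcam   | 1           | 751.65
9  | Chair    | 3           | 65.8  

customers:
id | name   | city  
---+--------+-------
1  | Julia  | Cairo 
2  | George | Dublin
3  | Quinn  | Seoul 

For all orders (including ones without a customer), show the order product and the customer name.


LEFT JOIN keeps every row from orders (the left table); where customer_id has no match in customers, the customer columns become NULL. Walk through each order:
  - order 1 (Speaker): customer_id=NULL, no match -> kept with NULL
  - order 2 (Camera): customer_id=3 -> matches Quinn
  - order 3 (Notebook): customer_id=NULL, no match -> kept with NULL
  - order 4 (Lamp): customer_id=3 -> matches Quinn
  - order 5 (Stapler): customer_id=1 -> matches Julia
  - order 6 (Mouse): customer_id=3 -> matches Quinn
  - order 7 (Charger): customer_id=1 -> matches Julia
  - order 8 (Webcam): customer_id=1 -> matches Julia
  - order 9 (Chair): customer_id=3 -> matches Quinn
All 9 rows appear; 2 have NULL customer.

SQL:
SELECT a.product, b.name AS customer
FROM orders a
LEFT JOIN customers b ON a.customer_id = b.id

Result:
product  | customer
---------+---------
Speaker  | NULL    
Camera   | Quinn   
Notebook | NULL    
Lamp     | Quinn   
Stapler  | Julia   
Mouse    | Quinn   
Charger  | Julia   
Webcam   | Julia   
Chair    | Quinn   


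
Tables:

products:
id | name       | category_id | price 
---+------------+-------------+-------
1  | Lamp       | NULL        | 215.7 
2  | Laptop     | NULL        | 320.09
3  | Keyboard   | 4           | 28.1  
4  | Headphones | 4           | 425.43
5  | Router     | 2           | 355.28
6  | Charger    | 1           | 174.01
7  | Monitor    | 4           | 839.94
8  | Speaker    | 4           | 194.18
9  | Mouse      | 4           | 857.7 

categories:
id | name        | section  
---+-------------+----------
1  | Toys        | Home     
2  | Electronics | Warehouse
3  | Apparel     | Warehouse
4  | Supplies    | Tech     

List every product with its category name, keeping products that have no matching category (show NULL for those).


LEFT JOIN keeps every row from products (the left table); where category_id has no match in categories, the category columns become NULL. Walk through each product:
  - product 1 (Lamp): category_id=NULL, no match -> kept with NULL
  - product 2 (Laptop): category_id=NULL, no match -> kept with NULL
  - product 3 (Keyboard): category_id=4 -> matches Supplies
  - product 4 (Headphones): category_id=4 -> matches Supplies
  - product 5 (Router): category_id=2 -> matches Electronics
  - product 6 (Charger): category_id=1 -> matches Toys
  - product 7 (Monitor): category_id=4 -> matches Supplies
  - product 8 (Speaker): category_id=4 -> matches Supplies
  - product 9 (Mouse): category_id=4 -> matches Supplies
All 9 rows appear; 2 have NULL category.

SQL:
SELECT a.name, b.name AS category
FROM products a
LEFT JOIN categories b ON a.category_id = b.id

Result:
name       | category   
-----------+------------
Lamp       | NULL       
Laptop     | NULL       
Keyboard   | Supplies   
Headphones | Supplies   
Router     | Electronics
Charger    | Toys       
Monitor    | Supplies   
Speaker    | Supplies   
Mouse      | Supplies   


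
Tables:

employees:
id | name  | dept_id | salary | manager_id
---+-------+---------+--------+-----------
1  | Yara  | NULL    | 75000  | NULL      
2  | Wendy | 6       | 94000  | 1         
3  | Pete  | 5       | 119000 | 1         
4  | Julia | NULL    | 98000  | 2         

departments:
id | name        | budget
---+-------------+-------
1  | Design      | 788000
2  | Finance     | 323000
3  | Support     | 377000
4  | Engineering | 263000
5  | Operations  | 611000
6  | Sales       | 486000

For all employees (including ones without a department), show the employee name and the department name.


LEFT JOIN keeps every row from employees (the left table); where dept_id has no match in departments, the department columns become NULL. Walk through each employee:
  - employee 1 (Yara): dept_id=NULL, no match -> kept with NULL
  - employee 2 (Wendy): dept_id=6 -> matches Sales
  - employee 3 (Pete): dept_id=5 -> matches Operations
  - employee 4 (Julia): dept_id=NULL, no match -> kept with NULL
All 4 rows appear; 2 have NULL department.

SQL:
SELECT a.name, b.name AS department
FROM employees a
LEFT JOIN departments b ON a.dept_id = b.id

Result:
name  | department
------+-----------
Yara  | NULL      
Wendy | Sales     
Pete  | Operations
Julia | NULL      


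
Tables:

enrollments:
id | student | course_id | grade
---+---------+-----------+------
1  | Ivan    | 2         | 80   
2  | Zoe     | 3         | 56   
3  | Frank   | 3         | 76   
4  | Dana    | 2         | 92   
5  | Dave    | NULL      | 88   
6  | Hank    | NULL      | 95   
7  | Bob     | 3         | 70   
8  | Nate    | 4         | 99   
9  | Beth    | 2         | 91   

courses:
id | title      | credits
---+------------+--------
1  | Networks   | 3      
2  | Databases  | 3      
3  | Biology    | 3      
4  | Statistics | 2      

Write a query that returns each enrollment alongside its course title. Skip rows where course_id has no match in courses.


INNER JOIN keeps only enrollments rows whose course_id matches an id in courses. Walk through each enrollment:
  - enrollment 1 (Ivan): course_id=2 -> matches Databases
  - enrollment 2 (Zoe): course_id=3 -> matches Biology
  - enrollment 3 (Frank): course_id=3 -> matches Biology
  - enrollment 4 (Dana): course_id=2 -> matches Databases
  - enrollment 5 (Dave): course_id=NULL, no match -> dropped
  - enrollment 6 (Hank): course_id=NULL, no match -> dropped
  - enrollment 7 (Bob): course_id=3 -> matches Biology
  - enrollment 8 (Nate): course_id=4 -> matches Statistics
  - enrollment 9 (Beth): course_id=2 -> matches Databases
So 2 of 9 rows are dropped.

SQL:
SELECT a.student, b.title AS course
FROM enrollments a
INNER JOIN courses b ON a.course_id = b.id

Result:
student | course    
--------+-----------
Ivan    | Databases 
Zoe     | Biology   
Frank   | Biology   
Dana    | Databases 
Bob     | Biology   
Nate    | Statistics
Beth    | Databases 


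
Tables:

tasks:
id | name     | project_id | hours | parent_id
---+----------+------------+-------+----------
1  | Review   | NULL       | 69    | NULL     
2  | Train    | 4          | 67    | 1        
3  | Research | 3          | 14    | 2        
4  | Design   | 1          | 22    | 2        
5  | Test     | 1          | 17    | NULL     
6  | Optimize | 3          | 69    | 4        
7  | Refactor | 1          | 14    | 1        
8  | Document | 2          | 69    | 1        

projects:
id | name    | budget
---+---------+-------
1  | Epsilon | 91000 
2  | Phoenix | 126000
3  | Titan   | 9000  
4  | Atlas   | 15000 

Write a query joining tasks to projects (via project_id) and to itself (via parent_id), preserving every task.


Two LEFT JOINs from the same base table tasks: one to projects via project_id, one to tasks itself via parent_id. Both are LEFT so every task is preserved.
Match against projects:
  - task 1 (Review): project_id=NULL, no match -> kept with NULL
  - task 2 (Train): project_id=4 -> matches Atlas
  - task 3 (Research): project_id=3 -> matches Titan
  - task 4 (Design): project_id=1 -> matches Epsilon
  - task 5 (Test): project_id=1 -> matches Epsilon
  - task 6 (Optimize): project_id=3 -> matches Titan
  - task 7 (Refactor): project_id=1 -> matches Epsilon
  - task 8 (Document): project_id=2 -> matches Phoenix
Match against tasks (self):
  - task 1 (Review): parent_id=NULL -> NULL
  - task 2 (Train): parent_id=1 -> Review
  - task 3 (Research): parent_id=2 -> Train
  - task 4 (Design): parent_id=2 -> Train
  - task 5 (Test): parent_id=NULL -> NULL
  - task 6 (Optimize): parent_id=4 -> Design
  - task 7 (Refactor): parent_id=1 -> Review
  - task 8 (Document): parent_id=1 -> Review

SQL:
SELECT a.name, b.name AS project, c.name AS parent
FROM tasks a
LEFT JOIN projects b ON a.project_id = b.id
LEFT JOIN tasks c ON a.parent_id = c.id

Result:
name     | project | parent
---------+---------+-------
Review   | NULL    | NULL  
Train    | Atlas   | Review
Research | Titan   | Train 
Design   | Epsilon | Train 
Test     | Epsilon | NULL  
Optimize | Titan   | Design
Refactor | Epsilon | Review
Document | Phoenix | Review


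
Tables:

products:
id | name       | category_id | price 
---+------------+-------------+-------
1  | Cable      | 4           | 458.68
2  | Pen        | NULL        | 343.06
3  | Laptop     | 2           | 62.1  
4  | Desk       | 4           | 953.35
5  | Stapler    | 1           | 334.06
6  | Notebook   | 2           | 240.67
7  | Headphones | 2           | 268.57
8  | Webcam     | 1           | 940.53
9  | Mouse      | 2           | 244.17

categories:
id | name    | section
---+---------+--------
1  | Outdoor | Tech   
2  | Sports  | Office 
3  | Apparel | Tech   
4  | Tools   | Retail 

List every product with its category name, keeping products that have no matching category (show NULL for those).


LEFT JOIN keeps every row from products (the left table); where category_id has no match in categories, the category columns become NULL. Walk through each product:
  - product 1 (Cable): category_id=4 -> matches Tools
  - product 2 (Pen): category_id=NULL, no match -> kept with NULL
  - product 3 (Laptop): category_id=2 -> matches Sports
  - product 4 (Desk): category_id=4 -> matches Tools
  - product 5 (Stapler): category_id=1 -> matches Outdoor
  - product 6 (Notebook): category_id=2 -> matches Sports
  - product 7 (Headphones): category_id=2 -> matches Sports
  - product 8 (Webcam): category_id=1 -> matches Outdoor
  - product 9 (Mouse): category_id=2 -> matches Sports
All 9 rows appear; 1 has NULL category.

SQL:
SELECT a.name, b.name AS category
FROM products a
LEFT JOIN categories b ON a.category_id = b.id

Result:
name       | category
-----------+---------
Cable      | Tools   
Pen        | NULL    
Laptop     | Sports  
Desk       | Tools   
Stapler    | Outdoor 
Notebook   | Sports  
Headphones | Sports  
Webcam     | Outdoor 
Mouse      | Sports  


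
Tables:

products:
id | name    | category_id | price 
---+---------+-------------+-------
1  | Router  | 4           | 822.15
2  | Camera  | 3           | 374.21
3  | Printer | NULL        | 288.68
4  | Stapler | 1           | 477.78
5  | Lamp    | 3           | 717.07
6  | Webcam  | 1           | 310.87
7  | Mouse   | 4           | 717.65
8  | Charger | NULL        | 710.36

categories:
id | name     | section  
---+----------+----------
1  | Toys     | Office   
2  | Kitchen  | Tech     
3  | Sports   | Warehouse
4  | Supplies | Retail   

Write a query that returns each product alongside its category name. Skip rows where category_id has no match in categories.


INNER JOIN keeps only products rows whose category_id matches an id in categories. Walk through each product:
  - product 1 (Router): category_id=4 -> matches Supplies
  - product 2 (Camera): category_id=3 -> matches Sports
  - product 3 (Printer): category_id=NULL, no match -> dropped
  - product 4 (Stapler): category_id=1 -> matches Toys
  - product 5 (Lamp): category_id=3 -> matches Sports
  - product 6 (Webcam): category_id=1 -> matches Toys
  - product 7 (Mouse): category_id=4 -> matches Supplies
  - product 8 (Charger): category_id=NULL, no match -> dropped
So 2 of 8 rows are dropped.

SQL:
SELECT a.name, b.name AS category
FROM products a
INNER JOIN categories b ON a.category_id = b.id

Result:
name    | category
--------+---------
Router  | Supplies
Camera  | Sports  
Stapler | Toys    
Lamp    | Sports  
Webcam  | Toys    
Mouse   | Supplies


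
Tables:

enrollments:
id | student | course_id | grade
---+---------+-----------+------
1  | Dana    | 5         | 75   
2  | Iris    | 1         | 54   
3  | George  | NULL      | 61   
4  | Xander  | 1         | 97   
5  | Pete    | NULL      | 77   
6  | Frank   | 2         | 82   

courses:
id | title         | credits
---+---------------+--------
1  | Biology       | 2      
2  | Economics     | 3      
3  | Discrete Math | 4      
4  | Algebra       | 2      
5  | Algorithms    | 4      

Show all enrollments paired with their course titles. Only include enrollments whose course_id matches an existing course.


INNER JOIN keeps only enrollments rows whose course_id matches an id in courses. Walk through each enrollment:
  - enrollment 1 (Dana): course_id=5 -> matches Algorithms
  - enrollment 2 (Iris): course_id=1 -> matches Biology
  - enrollment 3 (George): course_id=NULL, no match -> dropped
  - enrollment 4 (Xander): course_id=1 -> matches Biology
  - enrollment 5 (Pete): course_id=NULL, no match -> dropped
  - enrollment 6 (Frank): course_id=2 -> matches Economics
So 2 of 6 rows are dropped.

SQL:
SELECT a.student, b.title AS course
FROM enrollments a
INNER JOIN courses b ON a.course_id = b.id

Result:
student | course    
--------+-----------
Dana    | Algorithms
Iris    | Biology   
Xander  | Biology   
Frank   | Economics 


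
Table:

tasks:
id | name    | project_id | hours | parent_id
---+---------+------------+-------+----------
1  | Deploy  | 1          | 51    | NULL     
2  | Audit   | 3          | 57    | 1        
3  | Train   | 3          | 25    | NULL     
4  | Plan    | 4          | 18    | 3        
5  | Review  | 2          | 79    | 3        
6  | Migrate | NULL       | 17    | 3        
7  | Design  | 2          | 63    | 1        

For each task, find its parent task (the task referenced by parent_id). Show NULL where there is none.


This is a self-join: tasks is joined to a second copy of itself, matching each row's parent_id to another row's id. Use LEFT JOIN so rows with parent_id=NULL are kept.
  - task 1 (Deploy): parent_id=NULL -> NULL
  - task 2 (Audit): parent_id=1 -> Deploy
  - task 3 (Train): parent_id=NULL -> NULL
  - task 4 (Plan): parent_id=3 -> Train
  - task 5 (Review): parent_id=3 -> Train
  - task 6 (Migrate): parent_id=3 -> Train
  - task 7 (Design): parent_id=1 -> Deploy

SQL:
SELECT a.name AS item, b.name AS parent
FROM tasks a
LEFT JOIN tasks b ON a.parent_id = b.id

Result:
item    | parent
--------+-------
Deploy  | NULL  
Audit   | Deploy
Train   | NULL  
Plan    | Train 
Review  | Train 
Migrate | Train 
Design  | Deploy


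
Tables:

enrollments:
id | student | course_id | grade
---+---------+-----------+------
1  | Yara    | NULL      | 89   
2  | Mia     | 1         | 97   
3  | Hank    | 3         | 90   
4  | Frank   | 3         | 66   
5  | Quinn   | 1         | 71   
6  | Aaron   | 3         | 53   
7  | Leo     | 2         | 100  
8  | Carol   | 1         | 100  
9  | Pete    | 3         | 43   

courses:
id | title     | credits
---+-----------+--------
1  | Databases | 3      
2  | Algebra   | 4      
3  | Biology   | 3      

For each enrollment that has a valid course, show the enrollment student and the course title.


INNER JOIN keeps only enrollments rows whose course_id matches an id in courses. Walk through each enrollment:
  - enrollment 1 (Yara): course_id=NULL, no match -> dropped
  - enrollment 2 (Mia): course_id=1 -> matches Databases
  - enrollment 3 (Hank): course_id=3 -> matches Biology
  - enrollment 4 (Frank): course_id=3 -> matches Biology
  - enrollment 5 (Quinn): course_id=1 -> matches Databases
  - enrollment 6 (Aaron): course_id=3 -> matches Biology
  - enrollment 7 (Leo): course_id=2 -> matches Algebra
  - enrollment 8 (Carol): course_id=1 -> matches Databases
  - enrollment 9 (Pete): course_id=3 -> matches Biology
So 1 of 9 rows is dropped.

SQL:
SELECT a.student, b.title AS course
FROM enrollments a
INNER JOIN courses b ON a.course_id = b.id

Result:
student | course   
--------+----------
Mia     | Databases
Hank    | Biology  
Frank   | Biology  
Quinn   | Databases
Aaron   | Biology  
Leo     | Algebra  
Carol   | Databases
Pete    | Biology  


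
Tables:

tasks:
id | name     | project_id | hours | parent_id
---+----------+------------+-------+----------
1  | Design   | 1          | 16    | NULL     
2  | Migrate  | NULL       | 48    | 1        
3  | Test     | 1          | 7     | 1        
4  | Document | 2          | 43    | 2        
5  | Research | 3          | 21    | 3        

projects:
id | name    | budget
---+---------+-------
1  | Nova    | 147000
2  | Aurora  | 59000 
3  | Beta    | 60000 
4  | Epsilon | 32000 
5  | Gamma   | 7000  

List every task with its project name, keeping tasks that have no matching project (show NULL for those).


LEFT JOIN keeps every row from tasks (the left table); where project_id has no match in projects, the project columns become NULL. Walk through each task:
  - task 1 (Design): project_id=1 -> matches Nova
  - task 2 (Migrate): project_id=NULL, no match -> kept with NULL
  - task 3 (Test): project_id=1 -> matches Nova
  - task 4 (Document): project_id=2 -> matches Aurora
  - task 5 (Research): project_id=3 -> matches Beta
All 5 rows appear; 1 has NULL project.

SQL:
SELECT a.name, b.name AS project
FROM tasks a
LEFT JOIN projects b ON a.project_id = b.id

Result:
name     | project
---------+--------
Design   | Nova   
Migrate  | NULL   
Test     | Nova   
Document | Aurora 
Research | Beta   


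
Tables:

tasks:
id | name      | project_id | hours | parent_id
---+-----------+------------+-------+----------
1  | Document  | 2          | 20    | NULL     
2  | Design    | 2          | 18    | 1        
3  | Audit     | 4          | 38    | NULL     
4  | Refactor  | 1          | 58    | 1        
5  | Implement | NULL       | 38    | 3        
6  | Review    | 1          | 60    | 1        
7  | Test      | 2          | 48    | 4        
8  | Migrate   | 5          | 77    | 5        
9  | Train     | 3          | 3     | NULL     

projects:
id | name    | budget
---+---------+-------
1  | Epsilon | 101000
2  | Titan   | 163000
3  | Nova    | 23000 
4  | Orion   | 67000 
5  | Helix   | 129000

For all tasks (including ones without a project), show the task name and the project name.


LEFT JOIN keeps every row from tasks (the left table); where project_id has no match in projects, the project columns become NULL. Walk through each task:
  - task 1 (Document): project_id=2 -> matches Titan
  - task 2 (Design): project_id=2 -> matches Titan
  - task 3 (Audit): project_id=4 -> matches Orion
  - task 4 (Refactor): project_id=1 -> matches Epsilon
  - task 5 (Implement): project_id=NULL, no match -> kept with NULL
  - task 6 (Review): project_id=1 -> matches Epsilon
  - task 7 (Test): project_id=2 -> matches Titan
  - task 8 (Migrate): project_id=5 -> matches Helix
  - task 9 (Train): project_id=3 -> matches Nova
All 9 rows appear; 1 has NULL project.

SQL:
SELECT a.name, b.name AS project
FROM tasks a
LEFT JOIN projects b ON a.project_id = b.id

Result:
name      | project
----------+--------
Document  | Titan  
Design    | Titan  
Audit     | Orion  
Refactor  | Epsilon
Implement | NULL   
Review    | Epsilon
Test      | Titan  
Migrate   | Helix  
Train     | Nova   


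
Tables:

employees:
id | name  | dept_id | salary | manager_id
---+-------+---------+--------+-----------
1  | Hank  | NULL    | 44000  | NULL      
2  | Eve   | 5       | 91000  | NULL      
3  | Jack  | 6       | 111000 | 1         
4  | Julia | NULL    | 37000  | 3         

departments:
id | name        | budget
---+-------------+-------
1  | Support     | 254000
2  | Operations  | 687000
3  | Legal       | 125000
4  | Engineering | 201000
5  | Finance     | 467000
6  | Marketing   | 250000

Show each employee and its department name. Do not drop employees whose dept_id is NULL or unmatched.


LEFT JOIN keeps every row from employees (the left table); where dept_id has no match in departments, the department columns become NULL. Walk through each employee:
  - employee 1 (Hank): dept_id=NULL, no match -> kept with NULL
  - employee 2 (Eve): dept_id=5 -> matches Finance
  - employee 3 (Jack): dept_id=6 -> matches Marketing
  - employee 4 (Julia): dept_id=NULL, no match -> kept with NULL
All 4 rows appear; 2 have NULL department.

SQL:
SELECT a.name, b.name AS department
FROM employees a
LEFT JOIN departments b ON a.dept_id = b.id

Result:
name  | department
------+-----------
Hank  | NULL      
Eve   | Finance   
Jack  | Marketing 
Julia | NULL      


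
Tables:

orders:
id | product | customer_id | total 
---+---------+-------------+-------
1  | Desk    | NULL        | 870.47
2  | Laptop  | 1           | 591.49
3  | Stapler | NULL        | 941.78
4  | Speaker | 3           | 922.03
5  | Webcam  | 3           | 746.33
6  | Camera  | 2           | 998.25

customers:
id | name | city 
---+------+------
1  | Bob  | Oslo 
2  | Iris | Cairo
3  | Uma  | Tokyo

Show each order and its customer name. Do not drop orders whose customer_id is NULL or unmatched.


LEFT JOIN keeps every row from orders (the left table); where customer_id has no match in customers, the customer columns become NULL. Walk through each order:
  - order 1 (Desk): customer_id=NULL, no match -> kept with NULL
  - order 2 (Laptop): customer_id=1 -> matches Bob
  - order 3 (Stapler): customer_id=NULL, no match -> kept with NULL
  - order 4 (Speaker): customer_id=3 -> matches Uma
  - order 5 (Webcam): customer_id=3 -> matches Uma
  - order 6 (Camera): customer_id=2 -> matches Iris
All 6 rows appear; 2 have NULL customer.

SQL:
SELECT a.product, b.name AS customer
FROM orders a
LEFT JOIN customers b ON a.customer_id = b.id

Result:
product | customer
--------+---------
Desk    | NULL    
Laptop  | Bob     
Stapler | NULL    
Speaker | Uma     
Webcam  | Uma     
Camera  | Iris    


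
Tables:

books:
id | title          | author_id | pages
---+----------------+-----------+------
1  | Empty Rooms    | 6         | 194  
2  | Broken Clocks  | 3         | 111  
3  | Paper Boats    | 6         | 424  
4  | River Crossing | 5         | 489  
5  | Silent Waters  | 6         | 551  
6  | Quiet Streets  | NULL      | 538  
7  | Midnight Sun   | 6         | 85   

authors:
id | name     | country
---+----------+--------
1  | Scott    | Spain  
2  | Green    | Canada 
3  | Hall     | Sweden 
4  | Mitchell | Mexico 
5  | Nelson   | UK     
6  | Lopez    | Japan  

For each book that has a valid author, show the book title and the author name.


INNER JOIN keeps only books rows whose author_id matches an id in authors. Walk through each book:
  - book 1 (Empty Rooms): author_id=6 -> matches Lopez
  - book 2 (Broken Clocks): author_id=3 -> matches Hall
  - book 3 (Paper Boats): author_id=6 -> matches Lopez
  - book 4 (River Crossing): author_id=5 -> matches Nelson
  - book 5 (Silent Waters): author_id=6 -> matches Lopez
  - book 6 (Quiet Streets): author_id=NULL, no match -> dropped
  - book 7 (Midnight Sun): author_id=6 -> matches Lopez
So 1 of 7 rows is dropped.

SQL:
SELECT a.title, b.name AS author
FROM books a
INNER JOIN authors b ON a.author_id = b.id

Result:
title          | author
---------------+-------
Empty Rooms    | Lopez 
Broken Clocks  | Hall  
Paper Boats    | Lopez 
River Crossing | Nelson
Silent Waters  | Lopez 
Midnight Sun   | Lopez 


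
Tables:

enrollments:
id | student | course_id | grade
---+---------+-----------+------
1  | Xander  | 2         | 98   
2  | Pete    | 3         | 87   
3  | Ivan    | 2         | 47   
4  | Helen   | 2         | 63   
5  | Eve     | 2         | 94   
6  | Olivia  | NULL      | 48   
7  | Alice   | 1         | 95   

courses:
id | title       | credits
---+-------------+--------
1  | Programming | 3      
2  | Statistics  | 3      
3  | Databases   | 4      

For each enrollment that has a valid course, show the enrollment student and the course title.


INNER JOIN keeps only enrollments rows whose course_id matches an id in courses. Walk through each enrollment:
  - enrollment 1 (Xander): course_id=2 -> matches Statistics
  - enrollment 2 (Pete): course_id=3 -> matches Databases
  - enrollment 3 (Ivan): course_id=2 -> matches Statistics
  - enrollment 4 (Helen): course_id=2 -> matches Statistics
  - enrollment 5 (Eve): course_id=2 -> matches Statistics
  - enrollment 6 (Olivia): course_id=NULL, no match -> dropped
  - enrollment 7 (Alice): course_id=1 -> matches Programming
So 1 of 7 rows is dropped.

SQL:
SELECT a.student, b.title AS course
FROM enrollments a
INNER JOIN courses b ON a.course_id = b.id

Result:
student | course     
--------+------------
Xander  | Statistics 
Pete    | Databases  
Ivan    | Statistics 
Helen   | Statistics 
Eve     | Statistics 
Alice   | Programming


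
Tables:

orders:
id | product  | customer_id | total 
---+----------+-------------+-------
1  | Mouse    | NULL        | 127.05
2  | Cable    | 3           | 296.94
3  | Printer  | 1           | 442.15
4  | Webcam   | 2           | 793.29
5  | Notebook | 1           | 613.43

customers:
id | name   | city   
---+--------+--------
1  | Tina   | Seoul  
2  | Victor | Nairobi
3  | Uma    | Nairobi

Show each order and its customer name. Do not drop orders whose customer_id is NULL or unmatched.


LEFT JOIN keeps every row from orders (the left table); where customer_id has no match in customers, the customer columns become NULL. Walk through each order:
  - order 1 (Mouse): customer_id=NULL, no match -> kept with NULL
  - order 2 (Cable): customer_id=3 -> matches Uma
  - order 3 (Printer): customer_id=1 -> matches Tina
  - order 4 (Webcam): customer_id=2 -> matches Victor
  - order 5 (Notebook): customer_id=1 -> matches Tina
All 5 rows appear; 1 has NULL customer.

SQL:
SELECT a.product, b.name AS customer
FROM orders a
LEFT JOIN customers b ON a.customer_id = b.id

Result:
product  | customer
---------+---------
Mouse    | NULL    
Cable    | Uma     
Printer  | Tina    
Webcam   | Victor  
Notebook | Tina    


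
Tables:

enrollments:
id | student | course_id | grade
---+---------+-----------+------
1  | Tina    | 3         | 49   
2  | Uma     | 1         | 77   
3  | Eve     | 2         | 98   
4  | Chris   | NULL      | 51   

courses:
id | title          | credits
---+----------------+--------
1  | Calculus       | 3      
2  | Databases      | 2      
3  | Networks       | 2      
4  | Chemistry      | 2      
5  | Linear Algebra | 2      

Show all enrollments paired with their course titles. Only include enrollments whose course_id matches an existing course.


INNER JOIN keeps only enrollments rows whose course_id matches an id in courses. Walk through each enrollment:
  - enrollment 1 (Tina): course_id=3 -> matches Networks
  - enrollment 2 (Uma): course_id=1 -> matches Calculus
  - enrollment 3 (Eve): course_id=2 -> matches Databases
  - enrollment 4 (Chris): course_id=NULL, no match -> dropped
So 1 of 4 rows is dropped.

SQL:
SELECT a.student, b.title AS course
FROM enrollments a
INNER JOIN courses b ON a.course_id = b.id

Result:
student | course   
--------+----------
Tina    | Networks 
Uma     | Calculus 
Eve     | Databases
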